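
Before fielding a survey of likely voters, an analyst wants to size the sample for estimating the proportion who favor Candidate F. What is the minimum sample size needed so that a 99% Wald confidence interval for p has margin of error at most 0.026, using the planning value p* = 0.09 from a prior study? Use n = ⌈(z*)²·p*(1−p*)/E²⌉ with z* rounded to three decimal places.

n = 804

For 99% confidence, z* = 2.576.
p*(1−p*) = 0.0819.
Required n before rounding: 6.635776 × 0.0819 / 0.026² = 803.950.
⌈803.950⌉ = 804.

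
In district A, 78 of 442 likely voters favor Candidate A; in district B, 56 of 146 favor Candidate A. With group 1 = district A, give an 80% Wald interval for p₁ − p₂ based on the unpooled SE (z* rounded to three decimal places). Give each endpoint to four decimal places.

p̂₁ = 0.17647, p̂₂ = 0.38356, so the observed difference is -0.20709.
Unpooled SE = √(p̂₁(1−p̂₁)/n₁ + p̂₂(1−p̂₂)/n₂) = √(0.000328798 + 0.001619467) = 0.044139.
The 80% critical value is z* = 1.282. Margin of error = 0.05659.
So the interval runs from -0.2637 to -0.1505.

(-0.2637, -0.1505)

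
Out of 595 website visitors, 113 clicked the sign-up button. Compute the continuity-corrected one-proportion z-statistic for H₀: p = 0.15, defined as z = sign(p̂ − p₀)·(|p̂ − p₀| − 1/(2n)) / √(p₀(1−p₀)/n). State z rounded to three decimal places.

z = 2.669

With x = 113 successes in n = 595, p̂ = 0.18992. p̂ − p₀ = 0.039916.
1/(2n) = 0.000840.
Corrected numerator: |0.039916| − 0.000840 = 0.039076.
SE₀ = √(0.15·0.85/595) = 0.014639.
z = (+)0.039076/0.014639 = 2.669.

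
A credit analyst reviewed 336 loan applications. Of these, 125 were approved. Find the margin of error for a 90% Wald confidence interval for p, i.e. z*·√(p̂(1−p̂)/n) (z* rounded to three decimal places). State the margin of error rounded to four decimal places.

Sample proportion p̂ = 125/336 = 0.37202.
SE(p̂) = √(0.37202·0.62798/336) = 0.026369.
z* = 1.645 at the 90% level.
ME = 1.645·0.026369 = 0.0434.

ME = 0.0434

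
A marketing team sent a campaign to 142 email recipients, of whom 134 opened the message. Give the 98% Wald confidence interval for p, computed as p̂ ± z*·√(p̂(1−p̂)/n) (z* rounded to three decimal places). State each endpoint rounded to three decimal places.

The sample proportion is 134/142 = 0.94366.
SE = √(p̂(1−p̂)/n) = √(0.053164/142) = 0.019349.
z* = 2.326 at the 98% level.
Margin = 2.326·0.019349 = 0.04501.
Interval: 0.94366 ± 0.04501 → (0.899, 0.989).

(0.899, 0.989)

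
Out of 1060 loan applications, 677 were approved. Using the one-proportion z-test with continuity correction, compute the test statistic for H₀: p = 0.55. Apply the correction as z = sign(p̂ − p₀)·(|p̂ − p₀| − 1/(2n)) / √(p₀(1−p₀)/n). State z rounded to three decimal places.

z = 5.773

p̂ = 677/1060 = 0.63868. p̂ − p₀ = 0.088679.
1/(2n) = 0.000472.
Corrected numerator: |0.088679| − 0.000472 = 0.088207.
Null standard error: √(0.55·0.45/1060) = √0.000233491 = 0.015280.
z = +0.088207/0.015280 = 5.773.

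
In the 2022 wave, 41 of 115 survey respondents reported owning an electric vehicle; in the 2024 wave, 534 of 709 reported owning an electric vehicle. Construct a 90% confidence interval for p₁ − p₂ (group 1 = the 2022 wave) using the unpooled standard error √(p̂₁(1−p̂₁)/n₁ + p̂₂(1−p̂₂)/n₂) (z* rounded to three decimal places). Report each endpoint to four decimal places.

(-0.4748, -0.3185)

p̂₁ = 41/115 = 0.35652, p̂₂ = 534/709 = 0.75317; p̂₁ − p̂₂ = -0.39665.
SE = √(0.001994904 + 0.000262205) = √0.002257109 = 0.047509.
The 90% critical value is z* = 1.645. Margin = 1.645·0.047509 = 0.07815.
So the interval runs from -0.4748 to -0.3185.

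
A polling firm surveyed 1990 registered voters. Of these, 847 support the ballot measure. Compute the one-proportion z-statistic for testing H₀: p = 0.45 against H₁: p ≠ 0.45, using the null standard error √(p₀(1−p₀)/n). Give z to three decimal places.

z = -2.185

p̂ = 847/1990 = 0.42563.
Null standard error: √(0.45·0.55/1990) = √0.000124372 = 0.011152.
z = (0.42563 − 0.45)/0.011152 = -0.02437/0.011152 = -2.185.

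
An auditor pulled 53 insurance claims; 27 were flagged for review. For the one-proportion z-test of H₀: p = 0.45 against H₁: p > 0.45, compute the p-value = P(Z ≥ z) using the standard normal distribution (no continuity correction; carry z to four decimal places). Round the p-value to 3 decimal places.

p-value = 0.192

p̂ = 27/53 = 0.50943.
SE₀ = √(0.45·0.55/53) = 0.068336.
z = (p̂ − p₀)/SE = (27/53 − 0.45)/0.068336 ≈ 0.8697.
From the standard normal, P(Z ≥ z) = 0.192.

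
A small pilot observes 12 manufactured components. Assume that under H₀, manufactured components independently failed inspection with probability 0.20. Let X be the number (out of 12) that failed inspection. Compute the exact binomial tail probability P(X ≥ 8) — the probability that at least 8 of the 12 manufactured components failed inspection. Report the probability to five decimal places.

X is binomial with n = 12 and p = 0.20.
P(X ≥ 8) = Σ_{j=8}^{12} C(12,j)·0.20^j·0.80^{12−j}.
= 0.000519 + 0.000058 + 0.000004 + 0.000000 + 0.000000 = 0.00058.

P = 0.00058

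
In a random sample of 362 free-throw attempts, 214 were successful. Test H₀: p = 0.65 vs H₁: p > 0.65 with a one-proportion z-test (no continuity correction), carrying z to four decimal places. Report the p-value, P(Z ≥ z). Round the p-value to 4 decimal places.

The sample proportion is 214/362 = 0.59116.
Under H₀, SE = √(p₀(1−p₀)/n) = √(0.65·0.35/362) = √0.000628453 = 0.025069.
Test statistic (full precision, shown to 4 dp): z = (214/362 − 0.65)/SE₀ ≈ -2.3471.
p-value = P(Z ≥ z) with z = -2.3471 → 0.9905.

p-value = 0.9905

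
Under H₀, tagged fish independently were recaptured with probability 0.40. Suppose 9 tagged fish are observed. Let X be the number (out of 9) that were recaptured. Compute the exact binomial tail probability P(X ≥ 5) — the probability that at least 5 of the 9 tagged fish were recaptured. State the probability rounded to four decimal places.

X ~ Binomial(n=9, p=0.40).
P(X ≥ 5) = Σ_{j=5}^{9} C(9,j)·0.40^j·0.60^{9−j}.
= 0.167215 + 0.074318 + 0.021234 + 0.003539 + 0.000262 = 0.2666.

P = 0.2666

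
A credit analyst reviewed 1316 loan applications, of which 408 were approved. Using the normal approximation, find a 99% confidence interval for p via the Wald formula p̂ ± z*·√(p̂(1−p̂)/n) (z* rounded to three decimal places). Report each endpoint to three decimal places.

(0.277, 0.343)

The sample proportion is 408/1316 = 0.31003.
SE(p̂) = √(0.31003·0.68997/1316) = 0.012749.
For 99% confidence, z* = 2.576.
Margin of error: 2.576 × 0.012749 = 0.03284.
CI: 0.31003 ± 0.03284 = (0.277, 0.343).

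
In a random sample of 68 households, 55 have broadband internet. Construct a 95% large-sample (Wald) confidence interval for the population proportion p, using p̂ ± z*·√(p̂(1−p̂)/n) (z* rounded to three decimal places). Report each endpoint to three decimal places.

p̂ = 55/68 = 0.80882.
Standard error of p̂: √(0.154628/68) = √0.002273942 = 0.047686.
z* = 1.960 at the 95% level.
Margin of error: 1.960 × 0.047686 = 0.09346.
Interval: 0.80882 ± 0.09346 → (0.715, 0.902).

(0.715, 0.902)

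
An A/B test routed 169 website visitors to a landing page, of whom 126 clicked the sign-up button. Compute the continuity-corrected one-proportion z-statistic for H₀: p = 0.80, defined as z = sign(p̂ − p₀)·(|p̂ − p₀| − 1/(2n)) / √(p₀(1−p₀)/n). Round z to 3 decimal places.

z = -1.673

The sample proportion is 126/169 = 0.74556. p̂ − p₀ = -0.054438.
Continuity correction 1/(2n) = 1/338 = 0.002959.
Corrected numerator: |-0.054438| − 0.002959 = 0.051479.
Under H₀, SE = √(p₀(1−p₀)/n) = √(0.80·0.20/169) = √0.000946746 = 0.030769.
z = (−)0.051479/0.030769 = -1.673.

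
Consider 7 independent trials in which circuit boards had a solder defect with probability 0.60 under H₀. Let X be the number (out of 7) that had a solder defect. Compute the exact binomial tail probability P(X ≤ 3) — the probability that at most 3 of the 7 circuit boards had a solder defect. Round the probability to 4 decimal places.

P = 0.2898

X ~ Binomial(n=7, p=0.60).
P(X ≤ 3) = C(7,0)·0.60^0·0.40^7 + C(7,1)·0.60^1·0.40^6 + C(7,2)·0.60^2·0.40^5 + C(7,3)·0.60^3·0.40^4.
= 0.001638 + 0.017203 + 0.077414 + 0.193536 = 0.2898.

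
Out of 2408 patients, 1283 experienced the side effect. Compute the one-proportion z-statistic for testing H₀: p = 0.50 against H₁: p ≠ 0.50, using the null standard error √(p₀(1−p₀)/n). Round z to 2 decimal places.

With x = 1283 successes in n = 2408, p̂ = 0.53281.
Null standard error: √(0.50·0.50/2408) = √0.000103821 = 0.010189.
Test statistic: z = 0.03281/0.010189 = 3.22.

z = 3.22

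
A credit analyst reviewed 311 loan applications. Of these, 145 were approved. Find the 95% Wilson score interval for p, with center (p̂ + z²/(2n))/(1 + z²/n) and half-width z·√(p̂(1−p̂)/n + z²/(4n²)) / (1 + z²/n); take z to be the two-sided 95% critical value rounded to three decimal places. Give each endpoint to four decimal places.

p̂ = 145/311 = 0.46624; z = 1.960, so z² = 3.841600.
1 + z²/n = 1.012352.
Adjusted center: (0.46624 + z²/(2n))/1.012352 = 0.46665.
Radicand: p̂(1−p̂)/n + z²/(4n²) = 0.000800193 + 0.000009930 = 0.000810123.
Half-width = z·√(radicand)/denom = 1.960·0.028463/1.012352 = 0.05511.
Interval: 0.46665 ± 0.05511 → (0.4115, 0.5218).

(0.4115, 0.5218)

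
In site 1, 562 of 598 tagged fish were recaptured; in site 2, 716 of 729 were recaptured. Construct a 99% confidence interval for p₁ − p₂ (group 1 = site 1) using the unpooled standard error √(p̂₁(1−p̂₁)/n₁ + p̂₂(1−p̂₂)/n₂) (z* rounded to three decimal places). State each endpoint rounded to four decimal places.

(-0.0704, -0.0143)

p̂₁ = 0.93980, p̂₂ = 0.98217, so the observed difference is -0.04237.
Unpooled SE = √(p̂₁(1−p̂₁)/n₁ + p̂₂(1−p̂₂)/n₂) = √(0.000094610 + 0.000024026) = 0.010892.
For 99% confidence, z* = 2.576. Margin = 2.576·0.010892 = 0.02806.
Interval: -0.04237 ± 0.02806 → (-0.0704, -0.0143).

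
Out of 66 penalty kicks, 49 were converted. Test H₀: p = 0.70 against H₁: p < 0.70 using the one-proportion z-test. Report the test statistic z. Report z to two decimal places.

z = 0.75

With x = 49 successes in n = 66, p̂ = 0.74242.
Under H₀, SE = √(p₀(1−p₀)/n) = √(0.70·0.30/66) = √0.003181818 = 0.056408.
z = (p̂ − p₀)/SE = (0.74242 − 0.70)/0.056408 = 0.75.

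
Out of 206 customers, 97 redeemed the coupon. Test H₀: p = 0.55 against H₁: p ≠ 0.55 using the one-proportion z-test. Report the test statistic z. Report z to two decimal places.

z = -2.28

Sample proportion p̂ = 97/206 = 0.47087.
Under H₀, SE = √(p₀(1−p₀)/n) = √(0.55·0.45/206) = √0.001201456 = 0.034662.
Test statistic: z = -0.07913/0.034662 = -2.28.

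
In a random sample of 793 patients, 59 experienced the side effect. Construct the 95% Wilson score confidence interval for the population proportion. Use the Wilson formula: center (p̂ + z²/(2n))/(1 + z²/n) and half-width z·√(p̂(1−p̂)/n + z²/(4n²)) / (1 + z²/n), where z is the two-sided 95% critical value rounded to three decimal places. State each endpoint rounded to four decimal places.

(0.0581, 0.0948)

p̂ = 59/793 = 0.07440; z = 1.960, so z² = 3.841600.
1 + z²/n = 1.004844.
Adjusted center: (0.07440 + z²/(2n))/1.004844 = 0.07645.
Radicand: p̂(1−p̂)/n + z²/(4n²) = 0.000086842 + 0.000001527 = 0.000088369.
Half-width = z·√(radicand)/denom = 1.960·0.009400/1.004844 = 0.01834.
So the interval runs from 0.0581 to 0.0948.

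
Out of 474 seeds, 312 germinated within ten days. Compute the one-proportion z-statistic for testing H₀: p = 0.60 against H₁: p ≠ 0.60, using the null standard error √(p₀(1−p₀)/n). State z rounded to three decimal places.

z = 2.588

p̂ = 312/474 = 0.65823.
Under H₀, SE = √(p₀(1−p₀)/n) = √(0.60·0.40/474) = √0.000506329 = 0.022502.
Test statistic: z = 0.05823/0.022502 = 2.588.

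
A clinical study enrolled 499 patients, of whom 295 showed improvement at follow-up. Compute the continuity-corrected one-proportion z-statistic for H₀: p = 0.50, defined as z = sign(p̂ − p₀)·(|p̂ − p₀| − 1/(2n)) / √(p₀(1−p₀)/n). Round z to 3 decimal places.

z = 4.029

The sample proportion is 295/499 = 0.59118. p̂ − p₀ = 0.091182.
Continuity correction 1/(2n) = 1/998 = 0.001002.
Corrected numerator: |0.091182| − 0.001002 = 0.090180.
Under H₀, SE = √(p₀(1−p₀)/n) = √(0.50·0.50/499) = √0.000501002 = 0.022383.
z = (+)0.090180/0.022383 = 4.029.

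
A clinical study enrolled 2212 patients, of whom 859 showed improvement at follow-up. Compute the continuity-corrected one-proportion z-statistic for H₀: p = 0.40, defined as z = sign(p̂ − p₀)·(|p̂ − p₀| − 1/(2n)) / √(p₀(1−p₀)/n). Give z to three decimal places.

p̂ = 859/2212 = 0.38834. p̂ − p₀ = -0.011664.
Continuity correction 1/(2n) = 1/4424 = 0.000226.
Corrected numerator: |-0.011664| − 0.000226 = 0.011438.
Under H₀, SE = √(p₀(1−p₀)/n) = √(0.40·0.60/2212) = √0.000108499 = 0.010416.
z = −0.011438/0.010416 = -1.098.

z = -1.098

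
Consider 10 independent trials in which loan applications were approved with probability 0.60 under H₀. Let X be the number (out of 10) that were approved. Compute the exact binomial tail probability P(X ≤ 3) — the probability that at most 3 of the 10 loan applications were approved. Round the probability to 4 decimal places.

X is binomial with n = 10 and p = 0.60.
P(X ≤ 3) = C(10,0)·0.60^0·0.40^10 + C(10,1)·0.60^1·0.40^9 + C(10,2)·0.60^2·0.40^8 + C(10,3)·0.60^3·0.40^7.
= 0.000105 + 0.001573 + 0.010617 + 0.042467 = 0.0548.

P = 0.0548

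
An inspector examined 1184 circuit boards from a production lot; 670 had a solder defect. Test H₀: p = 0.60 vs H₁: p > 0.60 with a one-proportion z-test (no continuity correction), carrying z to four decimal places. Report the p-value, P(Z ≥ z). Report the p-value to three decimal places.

p-value = 0.992

p̂ = 670/1184 = 0.56588.
Null standard error: √(0.60·0.40/1184) = √0.000202703 = 0.014237.
Test statistic (full precision, shown to 4 dp): z = (670/1184 − 0.60)/SE₀ ≈ -2.3966.
p-value = P(Z ≥ z) with z = -2.3966 → 0.992.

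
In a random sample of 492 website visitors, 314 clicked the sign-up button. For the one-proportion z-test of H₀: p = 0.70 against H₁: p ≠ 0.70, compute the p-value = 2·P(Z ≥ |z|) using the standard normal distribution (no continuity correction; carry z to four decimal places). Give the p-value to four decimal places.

p-value = 0.0028

With x = 314 successes in n = 492, p̂ = 0.63821.
Null standard error: √(0.70·0.30/492) = √0.000426829 = 0.020660.
z = (p̂ − p₀)/SE = (314/492 − 0.70)/0.020660 ≈ -2.9908.
From the standard normal, 2·P(Z ≥ |z|) = 0.0028.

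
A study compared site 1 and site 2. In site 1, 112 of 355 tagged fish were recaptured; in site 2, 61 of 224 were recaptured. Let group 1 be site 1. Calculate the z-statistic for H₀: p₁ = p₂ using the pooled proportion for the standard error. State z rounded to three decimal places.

p̂₁ = 112/355 = 0.31549, p̂₂ = 61/224 = 0.27232.
Pooling: p̂ = 173/579 = 0.29879.
SE = √[p̂(1−p̂)(1/n₁+1/n₂)] = √[0.29879·0.70121·(1/355+1/224)] ≈ 0.039058.
z = 0.04317/0.039058 = 1.105.

z = 1.105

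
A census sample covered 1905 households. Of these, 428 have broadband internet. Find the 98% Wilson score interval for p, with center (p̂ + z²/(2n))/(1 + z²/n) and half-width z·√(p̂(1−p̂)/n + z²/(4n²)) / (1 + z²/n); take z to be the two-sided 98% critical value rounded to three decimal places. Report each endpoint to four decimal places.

(0.2032, 0.2477)

p̂ = 428/1905 = 0.22467; z = 2.326, so z² = 5.410276.
Denominator 1 + z²/n = 1 + 5.410276/1905 = 1.002840.
Center = (0.22467 + 0.001420)/1.002840 = 0.22545.
Radicand: p̂(1−p̂)/n + z²/(4n²) = 0.000091441 + 0.000000373 = 0.000091814.
Half-width = 2.326·√0.000091814/1.002840 = 0.02222.
Interval: 0.22545 ± 0.02222 → (0.2032, 0.2477).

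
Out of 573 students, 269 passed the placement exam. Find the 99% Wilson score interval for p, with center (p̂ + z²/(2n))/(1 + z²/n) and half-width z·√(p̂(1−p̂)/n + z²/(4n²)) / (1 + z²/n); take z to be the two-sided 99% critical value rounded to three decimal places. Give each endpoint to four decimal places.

Here p̂ = 269/573 = 0.46946 and z = 2.576 (z² = 6.635776).
Denominator 1 + z²/n = 1 + 6.635776/573 = 1.011581.
Adjusted center: (0.46946 + z²/(2n))/1.011581 = 0.46981.
Radicand: p̂(1−p̂)/n + z²/(4n²) = 0.000434672 + 0.000005053 = 0.000439725.
Half-width = 2.576·√0.000439725/1.011581 = 0.05340.
CI: 0.46981 ± 0.05340 = (0.4164, 0.5232).

(0.4164, 0.5232)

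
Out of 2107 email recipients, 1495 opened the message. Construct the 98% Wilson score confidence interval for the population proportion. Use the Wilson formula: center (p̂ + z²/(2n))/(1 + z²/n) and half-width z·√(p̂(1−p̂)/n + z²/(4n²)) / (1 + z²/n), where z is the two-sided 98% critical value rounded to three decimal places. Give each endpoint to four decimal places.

(0.6860, 0.7320)

Here p̂ = 1495/2107 = 0.70954 and z = 2.326 (z² = 5.410276).
Denominator 1 + z²/n = 1 + 5.410276/2107 = 1.002568.
Adjusted center: (0.70954 + z²/(2n))/1.002568 = 0.70900.
Radicand: p̂(1−p̂)/n + z²/(4n²) = 0.000097814 + 0.000000305 = 0.000098119.
Half-width = z·√(radicand)/denom = 2.326·0.009905/1.002568 = 0.02298.
So the interval runs from 0.6860 to 0.7320.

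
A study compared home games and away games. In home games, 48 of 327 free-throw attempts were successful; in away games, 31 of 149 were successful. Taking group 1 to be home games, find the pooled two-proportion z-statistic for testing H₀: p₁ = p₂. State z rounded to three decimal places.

p̂₁ = 48/327 = 0.14679, p̂₂ = 31/149 = 0.20805.
Pooled p̂ = (48+31)/(327+149) = 79/476 = 0.16597.
Pooled SE = √[0.1384215·0.00976951] ≈ 0.036774.
z = (p̂₁ − p̂₂)/SE = (0.14679 − 0.20805)/0.036774 = -0.06126/0.036774 = -1.666.

z = -1.666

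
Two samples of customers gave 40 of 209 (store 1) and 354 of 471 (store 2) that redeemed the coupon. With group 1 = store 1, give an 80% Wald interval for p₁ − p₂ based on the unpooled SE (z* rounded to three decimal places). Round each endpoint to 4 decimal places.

p̂₁ = 0.19139, p̂₂ = 0.75159, so the observed difference is -0.56020.
Unpooled SE = √(p̂₁(1−p̂₁)/n₁ + p̂₂(1−p̂₂)/n₂) = √(0.000740471 + 0.000396393) = 0.033717.
For 80% confidence, z* = 1.282. Margin of error = 0.04323.
So the interval runs from -0.6034 to -0.5170.

(-0.6034, -0.5170)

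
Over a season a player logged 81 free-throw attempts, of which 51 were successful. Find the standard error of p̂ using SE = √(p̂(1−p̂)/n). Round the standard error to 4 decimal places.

SE = 0.0537

Sample proportion p̂ = 51/81 = 0.62963.
p̂(1−p̂) = 0.233196.
SE = √(0.233196/81) = 0.0537.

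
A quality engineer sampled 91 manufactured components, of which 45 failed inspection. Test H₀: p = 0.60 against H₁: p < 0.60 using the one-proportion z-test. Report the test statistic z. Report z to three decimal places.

Sample proportion p̂ = 45/91 = 0.49451.
Null standard error: √(0.60·0.40/91) = √0.002637363 = 0.051355.
z = (p̂ − p₀)/SE = (0.49451 − 0.60)/0.051355 = -2.054.

z = -2.054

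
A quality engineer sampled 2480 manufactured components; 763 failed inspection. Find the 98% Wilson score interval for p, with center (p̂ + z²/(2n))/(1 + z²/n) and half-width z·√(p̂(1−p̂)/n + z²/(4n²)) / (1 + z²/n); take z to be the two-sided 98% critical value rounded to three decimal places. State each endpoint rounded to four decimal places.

p̂ = 763/2480 = 0.30766; z = 2.326, so z² = 5.410276.
1 + z²/n = 1.002182.
Center = (0.30766 + 0.001091)/1.002182 = 0.30808.
Radicand: p̂(1−p̂)/n + z²/(4n²) = 0.000085889 + 0.000000220 = 0.000086109.
Half-width = z·√(radicand)/denom = 2.326·0.009280/1.002182 = 0.02154.
Interval: 0.30808 ± 0.02154 → (0.2865, 0.3296).

(0.2865, 0.3296)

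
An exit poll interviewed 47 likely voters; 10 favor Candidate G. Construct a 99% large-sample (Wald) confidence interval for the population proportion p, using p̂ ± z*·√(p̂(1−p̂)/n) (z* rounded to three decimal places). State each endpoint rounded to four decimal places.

The sample proportion is 10/47 = 0.21277.
SE(p̂) = √(0.21277·0.78723/47) = 0.059697.
For 99% confidence, z* = 2.576.
Margin of error: 2.576 × 0.059697 = 0.15378.
CI: 0.21277 ± 0.15378 = (0.0590, 0.3665).

(0.0590, 0.3665)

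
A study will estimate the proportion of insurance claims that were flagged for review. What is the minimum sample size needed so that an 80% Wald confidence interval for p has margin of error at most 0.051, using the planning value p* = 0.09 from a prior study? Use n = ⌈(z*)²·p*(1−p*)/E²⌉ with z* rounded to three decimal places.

n = 52

The 80% critical value is z* = 1.282.
p*(1−p*) = 0.0819.
Required n before rounding: 1.643524 × 0.0819 / 0.051² = 51.751.
Rounding up, n = 52.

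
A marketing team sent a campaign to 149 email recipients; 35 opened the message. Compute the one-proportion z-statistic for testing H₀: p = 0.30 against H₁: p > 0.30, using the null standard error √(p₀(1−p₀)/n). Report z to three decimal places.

z = -1.734

The sample proportion is 35/149 = 0.23490.
SE₀ = √(0.30·0.70/149) = 0.037542.
z = (p̂ − p₀)/SE = (0.23490 − 0.30)/0.037542 = -1.734.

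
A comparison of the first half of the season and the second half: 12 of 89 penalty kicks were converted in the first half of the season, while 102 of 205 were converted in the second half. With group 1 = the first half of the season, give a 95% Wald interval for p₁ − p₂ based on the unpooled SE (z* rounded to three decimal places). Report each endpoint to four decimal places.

(-0.4613, -0.2641)

p̂₁ = 0.13483, p̂₂ = 0.49756, so the observed difference is -0.36273.
SE = √(0.001310696 + 0.001219483) = √0.002530179 = 0.050301.
z* = 1.960 at the 95% level. Margin of error = 0.09859.
CI: -0.36273 ± 0.09859 = (-0.4613, -0.2641).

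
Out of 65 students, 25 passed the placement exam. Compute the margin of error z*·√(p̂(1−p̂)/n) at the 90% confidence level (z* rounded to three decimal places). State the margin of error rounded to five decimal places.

p̂ = 25/65 = 0.38462.
SE(p̂) = √(0.38462·0.61538/65) = 0.060343.
The 90% critical value is z* = 1.645.
Margin of error = z*·SE = 1.645 × 0.060343 = 0.09926.

ME = 0.09926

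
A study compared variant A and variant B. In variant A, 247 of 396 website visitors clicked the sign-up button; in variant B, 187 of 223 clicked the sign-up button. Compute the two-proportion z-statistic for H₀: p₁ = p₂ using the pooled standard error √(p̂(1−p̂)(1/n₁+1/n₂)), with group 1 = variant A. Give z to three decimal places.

Sample proportions: p̂₁ = 247/396 = 0.62374 and p̂₂ = 187/223 = 0.83857.
Pooling: p̂ = 434/619 = 0.70113.
SE = √[p̂(1−p̂)(1/n₁+1/n₂)] = √[0.70113·0.29887·(1/396+1/223)] ≈ 0.038325.
z = -0.21483/0.038325 = -5.605.

z = -5.605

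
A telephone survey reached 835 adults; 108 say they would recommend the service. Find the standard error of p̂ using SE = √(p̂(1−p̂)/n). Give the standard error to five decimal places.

The sample proportion is 108/835 = 0.12934.
p̂(1−p̂) = 0.12934·0.87066 = 0.112611.
SE = √(0.112611/835) = 0.01161.

SE = 0.01161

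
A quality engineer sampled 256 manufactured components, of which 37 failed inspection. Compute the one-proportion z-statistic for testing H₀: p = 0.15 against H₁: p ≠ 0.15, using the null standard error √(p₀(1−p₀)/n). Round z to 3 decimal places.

z = -0.245

Sample proportion p̂ = 37/256 = 0.14453.
Under H₀, SE = √(p₀(1−p₀)/n) = √(0.15·0.85/256) = √0.000498047 = 0.022317.
z = (0.14453 − 0.15)/0.022317 = -0.00547/0.022317 = -0.245.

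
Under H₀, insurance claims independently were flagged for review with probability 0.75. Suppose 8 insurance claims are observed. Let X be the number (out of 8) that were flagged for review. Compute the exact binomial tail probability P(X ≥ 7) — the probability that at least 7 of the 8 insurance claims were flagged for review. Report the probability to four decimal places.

P = 0.3671

X ~ Binomial(n=8, p=0.75).
P(X ≥ 7) = C(8,7)·0.75^7·0.25^1 + C(8,8)·0.75^8·0.25^0.
= 0.266968 + 0.100113 = 0.3671.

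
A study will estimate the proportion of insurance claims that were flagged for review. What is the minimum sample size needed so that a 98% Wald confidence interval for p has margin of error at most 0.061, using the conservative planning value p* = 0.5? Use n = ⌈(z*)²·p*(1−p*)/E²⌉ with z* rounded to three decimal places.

For 98% confidence, z* = 2.326.
p*(1−p*) = 0.50·0.50 = 0.2500.
Required n before rounding: 5.410276 × 0.2500 / 0.061² = 363.496.
⌈363.496⌉ = 364.

n = 364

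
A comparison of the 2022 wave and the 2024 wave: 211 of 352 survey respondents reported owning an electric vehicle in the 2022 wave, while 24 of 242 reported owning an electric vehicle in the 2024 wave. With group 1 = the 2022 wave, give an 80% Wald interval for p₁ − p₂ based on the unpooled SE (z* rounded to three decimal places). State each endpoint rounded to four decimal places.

(0.4587, 0.5418)

p̂₁ = 211/352 = 0.59943, p̂₂ = 24/242 = 0.09917; p̂₁ − p̂₂ = 0.50026.
Unpooled SE = √(p̂₁(1−p̂₁)/n₁ + p̂₂(1−p̂₂)/n₂) = √(0.000682140 + 0.000369166) = 0.032424.
The 80% critical value is z* = 1.282. Margin of error = 0.04157.
Interval: 0.50026 ± 0.04157 → (0.4587, 0.5418).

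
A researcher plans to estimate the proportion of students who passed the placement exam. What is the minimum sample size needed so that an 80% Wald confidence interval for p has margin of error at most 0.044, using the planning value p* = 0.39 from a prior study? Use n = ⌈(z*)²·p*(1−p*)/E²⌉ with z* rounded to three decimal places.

n = 202

The 80% critical value is z* = 1.282.
p*(1−p*) = 0.2379.
(z*)²·p*(1−p*)/E² = 1.643524·0.2379/0.001936 = 201.960.
Rounding up, n = 202.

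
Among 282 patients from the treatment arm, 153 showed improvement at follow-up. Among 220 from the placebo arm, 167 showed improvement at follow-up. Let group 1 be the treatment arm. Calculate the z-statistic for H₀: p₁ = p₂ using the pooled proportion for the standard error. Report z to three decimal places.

z = -5.007

Sample proportions: p̂₁ = 153/282 = 0.54255 and p̂₂ = 167/220 = 0.75909.
Pooling: p̂ = 320/502 = 0.63745.
Pooled SE = √[0.2311074·0.00809155] ≈ 0.043244.
z = -0.21654/0.043244 = -5.007.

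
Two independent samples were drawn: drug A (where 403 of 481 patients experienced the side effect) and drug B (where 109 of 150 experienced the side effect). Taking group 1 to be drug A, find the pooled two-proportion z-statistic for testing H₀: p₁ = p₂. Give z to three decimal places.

z = 3.039

Sample proportions: p̂₁ = 403/481 = 0.83784 and p̂₂ = 109/150 = 0.72667.
Pooled p̂ = (403+109)/(481+150) = 512/631 = 0.81141.
SE = √[p̂(1−p̂)(1/n₁+1/n₂)] = √[0.81141·0.18859·(1/481+1/150)] ≈ 0.036583.
z = (p̂₁ − p̂₂)/SE = (0.83784 − 0.72667)/0.036583 = 0.11117/0.036583 = 3.039.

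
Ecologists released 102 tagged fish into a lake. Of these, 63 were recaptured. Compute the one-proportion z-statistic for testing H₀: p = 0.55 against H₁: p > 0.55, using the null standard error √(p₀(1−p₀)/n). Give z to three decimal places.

Sample proportion p̂ = 63/102 = 0.61765.
SE₀ = √(0.55·0.45/102) = 0.049259.
z = (0.61765 − 0.55)/0.049259 = 0.06765/0.049259 = 1.373.

z = 1.373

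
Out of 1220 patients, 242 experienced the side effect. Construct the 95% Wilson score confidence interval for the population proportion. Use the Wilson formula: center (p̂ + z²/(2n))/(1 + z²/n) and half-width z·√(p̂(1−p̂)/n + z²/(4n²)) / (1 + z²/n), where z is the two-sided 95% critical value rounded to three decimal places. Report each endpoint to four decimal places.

(0.1769, 0.2217)

p̂ = 242/1220 = 0.19836; z = 1.960, so z² = 3.841600.
1 + z²/n = 1.003149.
Adjusted center: (0.19836 + z²/(2n))/1.003149 = 0.19931.
Radicand: p̂(1−p̂)/n + z²/(4n²) = 0.000130339 + 0.000000645 = 0.000130984.
Half-width = 1.960·√0.000130984/1.003149 = 0.02236.
So the interval runs from 0.1769 to 0.2217.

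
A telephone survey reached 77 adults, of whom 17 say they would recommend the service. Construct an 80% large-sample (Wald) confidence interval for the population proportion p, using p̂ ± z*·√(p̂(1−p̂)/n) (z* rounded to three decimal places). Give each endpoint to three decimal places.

p̂ = 17/77 = 0.22078.
SE = √(p̂(1−p̂)/n) = √(0.172036/77) = 0.047268.
The 80% critical value is z* = 1.282.
Margin = 1.282·0.047268 = 0.06060.
CI: 0.22078 ± 0.06060 = (0.160, 0.281).

(0.160, 0.281)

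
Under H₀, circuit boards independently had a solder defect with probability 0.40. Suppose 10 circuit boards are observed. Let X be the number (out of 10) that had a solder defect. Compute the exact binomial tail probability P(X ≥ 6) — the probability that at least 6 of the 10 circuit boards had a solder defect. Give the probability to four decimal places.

X ~ Binomial(n=10, p=0.40).
P(X ≥ 6) = Σ_{j=6}^{10} C(10,j)·0.40^j·0.60^{10−j}.
= 0.111477 + 0.042467 + 0.010617 + 0.001573 + 0.000105 = 0.1662.

P = 0.1662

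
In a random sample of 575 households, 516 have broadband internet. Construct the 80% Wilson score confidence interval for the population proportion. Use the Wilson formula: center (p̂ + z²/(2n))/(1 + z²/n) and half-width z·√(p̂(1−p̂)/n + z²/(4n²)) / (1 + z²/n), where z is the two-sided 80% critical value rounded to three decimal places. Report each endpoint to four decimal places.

(0.8800, 0.9125)

p̂ = 516/575 = 0.89739; z = 1.282, so z² = 1.643524.
1 + z²/n = 1.002858.
Adjusted center: (0.89739 + z²/(2n))/1.002858 = 0.89626.
Radicand: p̂(1−p̂)/n + z²/(4n²) = 0.000160139 + 0.000001243 = 0.000161382.
Half-width = 1.282·√0.000161382/1.002858 = 0.01624.
Interval: 0.89626 ± 0.01624 → (0.8800, 0.9125).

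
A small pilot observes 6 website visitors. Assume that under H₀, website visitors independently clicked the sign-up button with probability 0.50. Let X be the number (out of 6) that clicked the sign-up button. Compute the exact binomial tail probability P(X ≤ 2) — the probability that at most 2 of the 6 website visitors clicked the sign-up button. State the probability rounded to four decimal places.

P = 0.3438

X is binomial with n = 6 and p = 0.50.
P(X ≤ 2) = C(6,0)·0.50^0·0.50^6 + C(6,1)·0.50^1·0.50^5 + C(6,2)·0.50^2·0.50^4.
= 0.015625 + 0.093750 + 0.234375 = 0.3438.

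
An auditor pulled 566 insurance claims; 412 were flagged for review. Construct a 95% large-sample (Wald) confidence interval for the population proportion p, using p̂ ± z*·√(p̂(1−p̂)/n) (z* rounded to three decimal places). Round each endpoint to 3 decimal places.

Sample proportion p̂ = 412/566 = 0.72792.
SE(p̂) = √(0.72792·0.27208/566) = 0.018706.
z* = 1.960 at the 95% level.
Margin of error: 1.960 × 0.018706 = 0.03666.
CI: 0.72792 ± 0.03666 = (0.691, 0.765).

(0.691, 0.765)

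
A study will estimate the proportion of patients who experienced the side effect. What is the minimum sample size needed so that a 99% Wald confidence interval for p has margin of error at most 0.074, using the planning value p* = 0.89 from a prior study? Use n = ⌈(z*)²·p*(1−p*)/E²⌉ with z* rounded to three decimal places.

n = 119

The 99% critical value is z* = 2.576.
p*(1−p*) = 0.0979.
Required n before rounding: 6.635776 × 0.0979 / 0.074² = 118.634.
⌈118.634⌉ = 119.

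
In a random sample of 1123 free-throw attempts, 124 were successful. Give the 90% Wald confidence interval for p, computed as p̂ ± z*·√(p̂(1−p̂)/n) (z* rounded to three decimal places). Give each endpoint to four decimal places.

Sample proportion p̂ = 124/1123 = 0.11042.
SE = √(p̂(1−p̂)/n) = √(0.098226/1123) = 0.009352.
z* = 1.645 at the 90% level.
Margin = 1.645·0.009352 = 0.01538.
So the interval runs from 0.0950 to 0.1258.

(0.0950, 0.1258)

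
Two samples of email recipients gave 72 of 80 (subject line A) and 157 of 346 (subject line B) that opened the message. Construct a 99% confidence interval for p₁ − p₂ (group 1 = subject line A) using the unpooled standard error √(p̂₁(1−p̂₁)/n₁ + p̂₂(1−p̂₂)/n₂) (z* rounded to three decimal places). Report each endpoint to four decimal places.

p̂₁ = 0.90000, p̂₂ = 0.45376, so the observed difference is 0.44624.
Unpooled SE = √(p̂₁(1−p̂₁)/n₁ + p̂₂(1−p̂₂)/n₂) = √(0.001125000 + 0.000716363) = 0.042911.
The 99% critical value is z* = 2.576. Margin of error = 0.11054.
Interval: 0.44624 ± 0.11054 → (0.3357, 0.5568).

(0.3357, 0.5568)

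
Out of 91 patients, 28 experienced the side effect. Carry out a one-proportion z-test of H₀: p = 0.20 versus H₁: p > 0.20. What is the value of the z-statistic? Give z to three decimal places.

z = 2.568

Sample proportion p̂ = 28/91 = 0.30769.
Null standard error: √(0.20·0.80/91) = √0.001758242 = 0.041931.
z = (0.30769 − 0.20)/0.041931 = 0.10769/0.041931 = 2.568.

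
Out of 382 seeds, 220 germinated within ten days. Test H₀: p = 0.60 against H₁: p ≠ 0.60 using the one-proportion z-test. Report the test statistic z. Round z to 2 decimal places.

z = -0.96

With x = 220 successes in n = 382, p̂ = 0.57592.
Under H₀, SE = √(p₀(1−p₀)/n) = √(0.60·0.40/382) = √0.000628272 = 0.025065.
Test statistic: z = -0.02408/0.025065 = -0.96.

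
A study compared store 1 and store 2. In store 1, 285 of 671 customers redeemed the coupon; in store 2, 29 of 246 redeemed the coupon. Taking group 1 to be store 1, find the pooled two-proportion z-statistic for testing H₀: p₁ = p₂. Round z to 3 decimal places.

p̂₁ = 285/671 = 0.42474, p̂₂ = 29/246 = 0.11789.
Pooled p̂ = (285+29)/(671+246) = 314/917 = 0.34242.
SE = √[p̂(1−p̂)(1/n₁+1/n₂)] = √[0.34242·0.65758·(1/671+1/246)] ≈ 0.035368.
z = 0.30685/0.035368 = 8.676.

z = 8.676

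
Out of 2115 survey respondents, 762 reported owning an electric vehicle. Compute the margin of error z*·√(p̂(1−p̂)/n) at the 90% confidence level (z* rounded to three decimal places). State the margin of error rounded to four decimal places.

ME = 0.0172

Sample proportion p̂ = 762/2115 = 0.36028.
SE = √(p̂(1−p̂)/n) = √(0.230479/2115) = 0.010439.
For 90% confidence, z* = 1.645.
Margin of error = z*·SE = 1.645 × 0.010439 = 0.0172.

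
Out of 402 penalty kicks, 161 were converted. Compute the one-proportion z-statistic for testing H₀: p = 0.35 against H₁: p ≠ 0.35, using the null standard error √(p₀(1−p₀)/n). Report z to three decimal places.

With x = 161 successes in n = 402, p̂ = 0.40050.
Null standard error: √(0.35·0.65/402) = √0.000565920 = 0.023789.
z = (0.40050 − 0.35)/0.023789 = 0.05050/0.023789 = 2.123.

z = 2.123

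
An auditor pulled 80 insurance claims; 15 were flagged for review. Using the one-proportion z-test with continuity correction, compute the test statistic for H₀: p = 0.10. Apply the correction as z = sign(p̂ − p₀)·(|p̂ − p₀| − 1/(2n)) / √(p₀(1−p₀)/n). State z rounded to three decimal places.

z = 2.422

p̂ = 15/80 = 0.18750. p̂ − p₀ = 0.087500.
1/(2n) = 0.006250.
Corrected numerator: |0.087500| − 0.006250 = 0.081250.
Under H₀, SE = √(p₀(1−p₀)/n) = √(0.10·0.90/80) = √0.001125000 = 0.033541.
z = (+)0.081250/0.033541 = 2.422.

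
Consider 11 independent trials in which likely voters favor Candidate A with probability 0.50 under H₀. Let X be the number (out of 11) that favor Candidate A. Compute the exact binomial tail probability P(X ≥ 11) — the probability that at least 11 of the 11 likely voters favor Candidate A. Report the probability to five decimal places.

X is binomial with n = 11 and p = 0.50.
P(X ≥ 11) = C(11,11)·0.50^11·0.50^0.
= 0.000488 = 0.00049.

P = 0.00049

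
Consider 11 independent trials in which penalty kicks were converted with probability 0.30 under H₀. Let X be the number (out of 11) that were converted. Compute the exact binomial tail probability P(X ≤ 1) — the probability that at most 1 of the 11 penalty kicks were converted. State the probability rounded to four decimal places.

P = 0.1130

X is binomial with n = 11 and p = 0.30.
P(X ≤ 1) = C(11,0)·0.30^0·0.70^11 + C(11,1)·0.30^1·0.70^10.
= 0.019773 + 0.093217 = 0.1130.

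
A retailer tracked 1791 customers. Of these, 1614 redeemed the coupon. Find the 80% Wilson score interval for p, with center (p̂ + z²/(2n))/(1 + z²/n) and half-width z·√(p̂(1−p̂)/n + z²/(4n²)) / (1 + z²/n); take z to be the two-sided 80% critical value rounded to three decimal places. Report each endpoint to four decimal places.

(0.8918, 0.9098)

Here p̂ = 1614/1791 = 0.90117 and z = 1.282 (z² = 1.643524).
1 + z²/n = 1.000918.
Adjusted center: (0.90117 + z²/(2n))/1.000918 = 0.90080.
Radicand: p̂(1−p̂)/n + z²/(4n²) = 0.000049727 + 0.000000128 = 0.000049855.
Half-width = 1.282·√0.000049855/1.000918 = 0.00904.
Interval: 0.90080 ± 0.00904 → (0.8918, 0.9098).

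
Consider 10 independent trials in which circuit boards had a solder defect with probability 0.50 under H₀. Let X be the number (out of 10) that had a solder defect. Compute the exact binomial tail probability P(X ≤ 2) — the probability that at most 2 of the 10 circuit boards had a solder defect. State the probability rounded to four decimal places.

X is binomial with n = 10 and p = 0.50.
P(X ≤ 2) = C(10,0)·0.50^0·0.50^10 + C(10,1)·0.50^1·0.50^9 + C(10,2)·0.50^2·0.50^8.
= 0.000977 + 0.009766 + 0.043945 = 0.0547.

P = 0.0547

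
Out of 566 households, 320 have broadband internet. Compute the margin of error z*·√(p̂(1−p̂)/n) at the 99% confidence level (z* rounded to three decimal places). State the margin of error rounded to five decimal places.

p̂ = 320/566 = 0.56537.
Standard error of p̂: √(0.245727/566) = √0.000434146 = 0.020836.
z* = 2.576 at the 99% level.
So ME = 0.05367.

ME = 0.05367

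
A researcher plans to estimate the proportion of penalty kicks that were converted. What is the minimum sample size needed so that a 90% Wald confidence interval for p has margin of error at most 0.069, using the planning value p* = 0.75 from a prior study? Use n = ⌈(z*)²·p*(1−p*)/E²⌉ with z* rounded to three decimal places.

For 90% confidence, z* = 1.645.
p*(1−p*) = 0.1875.
Required n before rounding: 2.706025 × 0.1875 / 0.069² = 106.570.
⌈106.570⌉ = 107.

n = 107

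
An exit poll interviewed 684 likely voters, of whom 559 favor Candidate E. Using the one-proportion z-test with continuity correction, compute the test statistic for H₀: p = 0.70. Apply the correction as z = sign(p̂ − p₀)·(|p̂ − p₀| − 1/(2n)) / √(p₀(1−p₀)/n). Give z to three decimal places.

The sample proportion is 559/684 = 0.81725. p̂ − p₀ = 0.117251.
Continuity correction 1/(2n) = 1/1368 = 0.000731.
Corrected numerator: |0.117251| − 0.000731 = 0.116520.
SE₀ = √(0.70·0.30/684) = 0.017522.
z = +0.116520/0.017522 = 6.650.

z = 6.650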